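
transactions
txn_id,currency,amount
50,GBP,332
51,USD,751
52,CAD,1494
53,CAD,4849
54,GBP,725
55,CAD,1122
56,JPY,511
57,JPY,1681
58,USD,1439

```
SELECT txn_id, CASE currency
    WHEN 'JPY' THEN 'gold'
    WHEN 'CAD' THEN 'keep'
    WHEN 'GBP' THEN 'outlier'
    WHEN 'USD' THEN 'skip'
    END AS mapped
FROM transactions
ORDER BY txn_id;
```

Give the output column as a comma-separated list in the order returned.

outlier, skip, keep, keep, outlier, keep, gold, gold, skip

txn_id=50: currency='GBP' → outlier
txn_id=51: currency='USD' → skip
txn_id=52: currency='CAD' → keep
txn_id=53: currency='CAD' → keep
txn_id=54: currency='GBP' → outlier
txn_id=55: currency='CAD' → keep
txn_id=56: currency='JPY' → gold
txn_id=57: currency='JPY' → gold
txn_id=58: currency='USD' → skip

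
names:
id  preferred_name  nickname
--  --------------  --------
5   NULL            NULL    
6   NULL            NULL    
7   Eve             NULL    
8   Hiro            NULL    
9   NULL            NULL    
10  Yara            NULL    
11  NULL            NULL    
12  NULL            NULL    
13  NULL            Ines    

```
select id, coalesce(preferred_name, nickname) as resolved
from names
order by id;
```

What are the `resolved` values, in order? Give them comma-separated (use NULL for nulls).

id=5: preferred_name=NULL, nickname=NULL (all NULL) → NULL
id=6: preferred_name=NULL, nickname=NULL (all NULL) → NULL
id=7: preferred_name=Eve → Eve
id=8: preferred_name=Hiro → Hiro
id=9: preferred_name=NULL, nickname=NULL (all NULL) → NULL
id=10: preferred_name=Yara → Yara
id=11: preferred_name=NULL, nickname=NULL (all NULL) → NULL
id=12: preferred_name=NULL, nickname=NULL (all NULL) → NULL
id=13: preferred_name=NULL, nickname=Ines → Ines

NULL, NULL, Eve, Hiro, NULL, Yara, NULL, NULL, Ines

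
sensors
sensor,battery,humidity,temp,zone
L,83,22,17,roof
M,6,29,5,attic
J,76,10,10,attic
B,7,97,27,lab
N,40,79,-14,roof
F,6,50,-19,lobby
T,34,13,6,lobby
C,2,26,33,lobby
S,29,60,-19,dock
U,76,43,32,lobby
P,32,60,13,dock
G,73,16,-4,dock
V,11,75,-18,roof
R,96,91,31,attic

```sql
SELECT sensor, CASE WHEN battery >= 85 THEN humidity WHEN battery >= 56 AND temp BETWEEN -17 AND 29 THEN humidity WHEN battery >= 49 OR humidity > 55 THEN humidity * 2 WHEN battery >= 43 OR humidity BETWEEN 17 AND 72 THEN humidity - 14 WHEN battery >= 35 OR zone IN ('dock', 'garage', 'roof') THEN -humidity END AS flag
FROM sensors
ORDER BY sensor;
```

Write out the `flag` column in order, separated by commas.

sensor=B: battery >= 49 OR humidity > 55 → 194
sensor=C: battery >= 43 OR humidity BETWEEN 17 AND 72 → 12
sensor=F: battery >= 43 OR humidity BETWEEN 17 AND 72 → 36
sensor=G: battery >= 56 AND temp BETWEEN -17 AND 29 → 16
sensor=J: battery >= 56 AND temp BETWEEN -17 AND 29 → 10
sensor=L: battery >= 56 AND temp BETWEEN -17 AND 29 → 22
sensor=M: battery >= 43 OR humidity BETWEEN 17 AND 72 → 15
sensor=N: battery >= 49 OR humidity > 55 → 158
sensor=P: battery >= 49 OR humidity > 55 → 120
sensor=R: battery >= 85 → 91
sensor=S: battery >= 49 OR humidity > 55 → 120
sensor=T: (no match → NULL) → NULL
sensor=U: battery >= 49 OR humidity > 55 → 86
sensor=V: battery >= 49 OR humidity > 55 → 150

194, 12, 36, 16, 10, 22, 15, 158, 120, 91, 120, NULL, 86, 150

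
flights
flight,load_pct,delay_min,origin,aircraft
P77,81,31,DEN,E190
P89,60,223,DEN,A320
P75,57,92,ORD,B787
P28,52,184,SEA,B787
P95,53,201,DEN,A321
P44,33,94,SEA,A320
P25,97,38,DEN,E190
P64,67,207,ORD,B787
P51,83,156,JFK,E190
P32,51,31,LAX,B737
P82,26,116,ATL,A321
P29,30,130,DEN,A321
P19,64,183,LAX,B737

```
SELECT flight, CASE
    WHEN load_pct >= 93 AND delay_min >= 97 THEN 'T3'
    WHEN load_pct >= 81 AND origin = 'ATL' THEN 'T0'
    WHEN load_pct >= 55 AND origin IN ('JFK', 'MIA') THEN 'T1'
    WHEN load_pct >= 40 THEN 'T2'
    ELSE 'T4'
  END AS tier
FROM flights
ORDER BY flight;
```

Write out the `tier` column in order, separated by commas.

T2, T2, T2, T4, T2, T4, T1, T2, T2, T2, T4, T2, T2

flight=P19: load_pct >= 40 → T2
flight=P25: load_pct >= 40 → T2
flight=P28: load_pct >= 40 → T2
flight=P29: ELSE → T4
flight=P32: load_pct >= 40 → T2
flight=P44: ELSE → T4
flight=P51: load_pct >= 55 AND origin IN ('JFK', 'MIA') → T1
flight=P64: load_pct >= 40 → T2
flight=P75: load_pct >= 40 → T2
flight=P77: load_pct >= 40 → T2
flight=P82: ELSE → T4
flight=P89: load_pct >= 40 → T2
flight=P95: load_pct >= 40 → T2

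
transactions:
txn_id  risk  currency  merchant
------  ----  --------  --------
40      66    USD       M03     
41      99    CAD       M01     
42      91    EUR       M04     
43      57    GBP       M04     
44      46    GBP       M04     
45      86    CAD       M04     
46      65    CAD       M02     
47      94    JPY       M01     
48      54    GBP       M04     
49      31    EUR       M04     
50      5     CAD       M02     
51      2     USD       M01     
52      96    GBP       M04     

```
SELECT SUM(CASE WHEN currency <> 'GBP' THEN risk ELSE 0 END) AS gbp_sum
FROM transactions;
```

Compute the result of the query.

539

txn_id=40: ✓ → 66
txn_id=41: ✓ → 99
txn_id=42: ✓ → 91
txn_id=43: ✗
txn_id=44: ✗
txn_id=45: ✓ → 86
txn_id=46: ✓ → 65
txn_id=47: ✓ → 94
txn_id=48: ✗
txn_id=49: ✓ → 31
txn_id=50: ✓ → 5
txn_id=51: ✓ → 2
txn_id=52: ✗
gbp_sum = 66 + 99 + 91 + 86 + 65 + 94 + 31 + 5 + 2 = 539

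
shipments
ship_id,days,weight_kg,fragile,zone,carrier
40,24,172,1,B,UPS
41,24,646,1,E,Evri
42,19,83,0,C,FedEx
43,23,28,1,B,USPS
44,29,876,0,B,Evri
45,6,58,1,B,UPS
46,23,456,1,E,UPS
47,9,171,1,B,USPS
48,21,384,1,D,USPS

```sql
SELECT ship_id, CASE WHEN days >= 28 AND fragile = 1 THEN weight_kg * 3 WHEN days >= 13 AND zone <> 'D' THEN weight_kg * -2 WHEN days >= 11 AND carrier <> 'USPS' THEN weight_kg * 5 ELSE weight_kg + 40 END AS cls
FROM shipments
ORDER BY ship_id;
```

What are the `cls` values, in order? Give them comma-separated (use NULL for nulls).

-344, -1292, -166, -56, -1752, 98, -912, 211, 424

ship_id=40: days >= 13 AND zone <> 'D' → -344
ship_id=41: days >= 13 AND zone <> 'D' → -1292
ship_id=42: days >= 13 AND zone <> 'D' → -166
ship_id=43: days >= 13 AND zone <> 'D' → -56
ship_id=44: days >= 13 AND zone <> 'D' → -1752
ship_id=45: ELSE → 98
ship_id=46: days >= 13 AND zone <> 'D' → -912
ship_id=47: ELSE → 211
ship_id=48: ELSE → 424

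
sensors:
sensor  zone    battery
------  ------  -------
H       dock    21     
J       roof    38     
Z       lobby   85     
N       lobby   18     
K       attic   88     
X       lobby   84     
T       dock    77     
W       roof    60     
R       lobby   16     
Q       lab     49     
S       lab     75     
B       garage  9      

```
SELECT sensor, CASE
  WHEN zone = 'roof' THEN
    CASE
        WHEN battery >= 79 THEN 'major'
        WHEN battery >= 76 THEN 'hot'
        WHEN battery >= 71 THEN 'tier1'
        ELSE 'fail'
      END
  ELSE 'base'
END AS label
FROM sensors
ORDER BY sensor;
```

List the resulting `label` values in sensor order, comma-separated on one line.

sensor=B: zone='garage' → outer ELSE → base
sensor=H: zone='dock' → outer ELSE → base
sensor=J: zone='roof' → inner[ELSE] → fail
sensor=K: zone='attic' → outer ELSE → base
sensor=N: zone='lobby' → outer ELSE → base
sensor=Q: zone='lab' → outer ELSE → base
sensor=R: zone='lobby' → outer ELSE → base
sensor=S: zone='lab' → outer ELSE → base
sensor=T: zone='dock' → outer ELSE → base
sensor=W: zone='roof' → inner[ELSE] → fail
sensor=X: zone='lobby' → outer ELSE → base
sensor=Z: zone='lobby' → outer ELSE → base

base, base, fail, base, base, base, base, base, base, fail, base, base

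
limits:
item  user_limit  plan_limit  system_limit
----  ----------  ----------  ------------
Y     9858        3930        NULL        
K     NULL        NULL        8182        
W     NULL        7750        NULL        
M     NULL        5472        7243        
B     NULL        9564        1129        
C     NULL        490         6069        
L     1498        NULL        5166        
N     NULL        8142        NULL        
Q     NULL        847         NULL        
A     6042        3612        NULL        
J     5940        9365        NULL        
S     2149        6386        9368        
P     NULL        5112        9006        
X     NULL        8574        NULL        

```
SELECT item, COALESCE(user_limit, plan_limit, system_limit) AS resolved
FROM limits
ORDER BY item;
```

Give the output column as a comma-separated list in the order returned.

6042, 9564, 490, 5940, 8182, 1498, 5472, 8142, 5112, 847, 2149, 7750, 8574, 9858

item=A: user_limit=6042 → 6042
item=B: user_limit=NULL, plan_limit=9564 → 9564
item=C: user_limit=NULL, plan_limit=490 → 490
item=J: user_limit=5940 → 5940
item=K: user_limit=NULL, plan_limit=NULL, system_limit=8182 → 8182
item=L: user_limit=1498 → 1498
item=M: user_limit=NULL, plan_limit=5472 → 5472
item=N: user_limit=NULL, plan_limit=8142 → 8142
item=P: user_limit=NULL, plan_limit=5112 → 5112
item=Q: user_limit=NULL, plan_limit=847 → 847
item=S: user_limit=2149 → 2149
item=W: user_limit=NULL, plan_limit=7750 → 7750
item=X: user_limit=NULL, plan_limit=8574 → 8574
item=Y: user_limit=9858 → 9858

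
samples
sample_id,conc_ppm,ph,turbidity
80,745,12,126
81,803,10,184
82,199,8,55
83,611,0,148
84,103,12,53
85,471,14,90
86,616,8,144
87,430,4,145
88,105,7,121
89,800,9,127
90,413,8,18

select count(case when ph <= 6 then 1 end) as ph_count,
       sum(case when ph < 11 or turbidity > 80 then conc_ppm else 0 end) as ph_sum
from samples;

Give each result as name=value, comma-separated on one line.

ph_count=2, ph_sum=5193

[ph_count: ph <= 6]
sample_id=80: ✗
sample_id=81: ✗
sample_id=82: ✗
sample_id=83: ✓ → 1
sample_id=84: ✗
sample_id=85: ✗
sample_id=86: ✗
sample_id=87: ✓ → 1
sample_id=88: ✗
sample_id=89: ✗
sample_id=90: ✗
ph_count = COUNT(1, 1) = 2
—
[ph_sum: ph < 11 or turbidity > 80]
sample_id=80: ✓ → 745
sample_id=81: ✓ → 803
sample_id=82: ✓ → 199
sample_id=83: ✓ → 611
sample_id=84: ✗
sample_id=85: ✓ → 471
sample_id=86: ✓ → 616
sample_id=87: ✓ → 430
sample_id=88: ✓ → 105
sample_id=89: ✓ → 800
sample_id=90: ✓ → 413
ph_sum = 745 + 803 + 199 + 611 + 471 + 616 + 430 + 105 + 800 + 413 = 5193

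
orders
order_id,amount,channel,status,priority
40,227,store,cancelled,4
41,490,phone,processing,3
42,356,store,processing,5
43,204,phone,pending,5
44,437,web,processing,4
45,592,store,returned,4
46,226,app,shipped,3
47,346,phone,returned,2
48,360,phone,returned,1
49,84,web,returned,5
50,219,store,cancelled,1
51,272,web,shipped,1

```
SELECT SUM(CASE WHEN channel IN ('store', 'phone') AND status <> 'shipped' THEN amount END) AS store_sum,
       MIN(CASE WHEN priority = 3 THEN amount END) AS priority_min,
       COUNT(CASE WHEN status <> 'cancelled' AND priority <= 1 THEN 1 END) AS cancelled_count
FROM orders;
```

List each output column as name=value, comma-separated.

store_sum=2794, priority_min=226, cancelled_count=2

[store_sum: channel IN ('store', 'phone') AND status <> 'shipped']
order_id=40: ✓ → 227
order_id=41: ✓ → 490
order_id=42: ✓ → 356
order_id=43: ✓ → 204
order_id=44: ✗
order_id=45: ✓ → 592
order_id=46: ✗
order_id=47: ✓ → 346
order_id=48: ✓ → 360
order_id=49: ✗
order_id=50: ✓ → 219
order_id=51: ✗
store_sum = 227 + 490 + 356 + 204 + 592 + 346 + 360 + 219 = 2794
—
[priority_min: priority = 3]
order_id=40: ✗
order_id=41: ✓ → 490
order_id=42: ✗
order_id=43: ✗
order_id=44: ✗
order_id=45: ✗
order_id=46: ✓ → 226
order_id=47: ✗
order_id=48: ✗
order_id=49: ✗
order_id=50: ✗
order_id=51: ✗
priority_min = MIN(490, 226) = 226
—
[cancelled_count: status <> 'cancelled' AND priority <= 1]
order_id=40: ✗
order_id=41: ✗
order_id=42: ✗
order_id=43: ✗
order_id=44: ✗
order_id=45: ✗
order_id=46: ✗
order_id=47: ✗
order_id=48: ✓ → 1
order_id=49: ✗
order_id=50: ✗
order_id=51: ✓ → 1
cancelled_count = COUNT(1, 1) = 2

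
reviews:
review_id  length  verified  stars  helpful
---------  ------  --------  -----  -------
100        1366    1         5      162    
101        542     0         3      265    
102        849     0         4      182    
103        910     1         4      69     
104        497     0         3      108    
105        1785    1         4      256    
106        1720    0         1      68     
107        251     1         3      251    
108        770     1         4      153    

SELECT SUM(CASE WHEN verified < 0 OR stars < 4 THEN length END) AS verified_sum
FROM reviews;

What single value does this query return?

3010

review_id=100: ✗
review_id=101: ✓ → 542
review_id=102: ✗
review_id=103: ✗
review_id=104: ✓ → 497
review_id=105: ✗
review_id=106: ✓ → 1720
review_id=107: ✓ → 251
review_id=108: ✗
verified_sum = 542 + 497 + 1720 + 251 = 3010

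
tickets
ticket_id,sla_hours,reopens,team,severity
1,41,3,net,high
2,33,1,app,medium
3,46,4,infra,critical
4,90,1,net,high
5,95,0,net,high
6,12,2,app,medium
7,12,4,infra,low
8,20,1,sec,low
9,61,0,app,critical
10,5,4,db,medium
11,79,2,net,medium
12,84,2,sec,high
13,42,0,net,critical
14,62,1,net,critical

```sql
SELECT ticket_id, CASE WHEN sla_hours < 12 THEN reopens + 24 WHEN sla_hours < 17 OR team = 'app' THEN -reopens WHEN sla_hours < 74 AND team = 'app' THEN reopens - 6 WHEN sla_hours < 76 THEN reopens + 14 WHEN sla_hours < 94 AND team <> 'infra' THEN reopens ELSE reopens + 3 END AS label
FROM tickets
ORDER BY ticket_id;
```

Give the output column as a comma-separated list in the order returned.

17, -1, 18, 1, 3, -2, -4, 15, 0, 28, 2, 2, 14, 15

ticket_id=1: sla_hours < 76 → 17
ticket_id=2: sla_hours < 17 OR team = 'app' → -1
ticket_id=3: sla_hours < 76 → 18
ticket_id=4: sla_hours < 94 AND team <> 'infra' → 1
ticket_id=5: ELSE → 3
ticket_id=6: sla_hours < 17 OR team = 'app' → -2
ticket_id=7: sla_hours < 17 OR team = 'app' → -4
ticket_id=8: sla_hours < 76 → 15
ticket_id=9: sla_hours < 17 OR team = 'app' → 0
ticket_id=10: sla_hours < 12 → 28
ticket_id=11: sla_hours < 94 AND team <> 'infra' → 2
ticket_id=12: sla_hours < 94 AND team <> 'infra' → 2
ticket_id=13: sla_hours < 76 → 14
ticket_id=14: sla_hours < 76 → 15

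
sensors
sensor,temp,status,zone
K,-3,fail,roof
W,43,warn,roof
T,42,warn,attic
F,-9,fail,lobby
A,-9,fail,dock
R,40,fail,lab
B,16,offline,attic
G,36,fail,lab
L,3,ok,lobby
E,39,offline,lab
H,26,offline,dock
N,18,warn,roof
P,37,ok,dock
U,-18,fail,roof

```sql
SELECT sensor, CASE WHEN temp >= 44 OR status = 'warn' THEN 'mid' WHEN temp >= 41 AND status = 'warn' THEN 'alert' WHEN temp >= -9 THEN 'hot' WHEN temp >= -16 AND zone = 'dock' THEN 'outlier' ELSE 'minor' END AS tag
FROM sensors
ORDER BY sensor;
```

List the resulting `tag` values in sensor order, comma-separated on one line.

sensor=A: temp >= -9 → hot
sensor=B: temp >= -9 → hot
sensor=E: temp >= -9 → hot
sensor=F: temp >= -9 → hot
sensor=G: temp >= -9 → hot
sensor=H: temp >= -9 → hot
sensor=K: temp >= -9 → hot
sensor=L: temp >= -9 → hot
sensor=N: temp >= 44 OR status = 'warn' → mid
sensor=P: temp >= -9 → hot
sensor=R: temp >= -9 → hot
sensor=T: temp >= 44 OR status = 'warn' → mid
sensor=U: ELSE → minor
sensor=W: temp >= 44 OR status = 'warn' → mid

hot, hot, hot, hot, hot, hot, hot, hot, mid, hot, hot, mid, minor, mid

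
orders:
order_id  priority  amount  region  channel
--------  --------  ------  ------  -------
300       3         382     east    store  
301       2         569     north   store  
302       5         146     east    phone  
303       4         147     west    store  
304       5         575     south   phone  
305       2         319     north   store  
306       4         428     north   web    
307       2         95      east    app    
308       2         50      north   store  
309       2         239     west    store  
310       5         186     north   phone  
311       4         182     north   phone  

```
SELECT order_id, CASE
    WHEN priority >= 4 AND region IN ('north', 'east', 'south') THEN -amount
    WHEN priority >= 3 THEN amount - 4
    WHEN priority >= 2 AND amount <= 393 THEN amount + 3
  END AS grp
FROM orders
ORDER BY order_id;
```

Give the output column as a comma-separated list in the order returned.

378, NULL, -146, 143, -575, 322, -428, 98, 53, 242, -186, -182

order_id=300: priority >= 3 → 378
order_id=301: (no match → NULL) → NULL
order_id=302: priority >= 4 AND region IN ('north', 'east', 'south') → -146
order_id=303: priority >= 3 → 143
order_id=304: priority >= 4 AND region IN ('north', 'east', 'south') → -575
order_id=305: priority >= 2 AND amount <= 393 → 322
order_id=306: priority >= 4 AND region IN ('north', 'east', 'south') → -428
order_id=307: priority >= 2 AND amount <= 393 → 98
order_id=308: priority >= 2 AND amount <= 393 → 53
order_id=309: priority >= 2 AND amount <= 393 → 242
order_id=310: priority >= 4 AND region IN ('north', 'east', 'south') → -186
order_id=311: priority >= 4 AND region IN ('north', 'east', 'south') → -182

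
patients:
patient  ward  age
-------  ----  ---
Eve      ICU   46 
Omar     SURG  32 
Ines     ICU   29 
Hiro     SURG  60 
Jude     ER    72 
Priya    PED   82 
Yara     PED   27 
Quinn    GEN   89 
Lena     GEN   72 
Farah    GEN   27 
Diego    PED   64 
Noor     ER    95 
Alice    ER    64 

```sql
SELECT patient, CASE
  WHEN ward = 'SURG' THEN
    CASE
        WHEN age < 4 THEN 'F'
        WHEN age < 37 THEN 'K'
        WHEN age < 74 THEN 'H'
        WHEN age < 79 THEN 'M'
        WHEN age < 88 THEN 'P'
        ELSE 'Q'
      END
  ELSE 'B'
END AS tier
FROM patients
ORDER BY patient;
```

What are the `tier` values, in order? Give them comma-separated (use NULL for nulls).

B, B, B, B, H, B, B, B, B, K, B, B, B

patient=Alice: ward='ER' → outer ELSE → B
patient=Diego: ward='PED' → outer ELSE → B
patient=Eve: ward='ICU' → outer ELSE → B
patient=Farah: ward='GEN' → outer ELSE → B
patient=Hiro: ward='SURG' → inner[age < 74] → H
patient=Ines: ward='ICU' → outer ELSE → B
patient=Jude: ward='ER' → outer ELSE → B
patient=Lena: ward='GEN' → outer ELSE → B
patient=Noor: ward='ER' → outer ELSE → B
patient=Omar: ward='SURG' → inner[age < 37] → K
patient=Priya: ward='PED' → outer ELSE → B
patient=Quinn: ward='GEN' → outer ELSE → B
patient=Yara: ward='PED' → outer ELSE → B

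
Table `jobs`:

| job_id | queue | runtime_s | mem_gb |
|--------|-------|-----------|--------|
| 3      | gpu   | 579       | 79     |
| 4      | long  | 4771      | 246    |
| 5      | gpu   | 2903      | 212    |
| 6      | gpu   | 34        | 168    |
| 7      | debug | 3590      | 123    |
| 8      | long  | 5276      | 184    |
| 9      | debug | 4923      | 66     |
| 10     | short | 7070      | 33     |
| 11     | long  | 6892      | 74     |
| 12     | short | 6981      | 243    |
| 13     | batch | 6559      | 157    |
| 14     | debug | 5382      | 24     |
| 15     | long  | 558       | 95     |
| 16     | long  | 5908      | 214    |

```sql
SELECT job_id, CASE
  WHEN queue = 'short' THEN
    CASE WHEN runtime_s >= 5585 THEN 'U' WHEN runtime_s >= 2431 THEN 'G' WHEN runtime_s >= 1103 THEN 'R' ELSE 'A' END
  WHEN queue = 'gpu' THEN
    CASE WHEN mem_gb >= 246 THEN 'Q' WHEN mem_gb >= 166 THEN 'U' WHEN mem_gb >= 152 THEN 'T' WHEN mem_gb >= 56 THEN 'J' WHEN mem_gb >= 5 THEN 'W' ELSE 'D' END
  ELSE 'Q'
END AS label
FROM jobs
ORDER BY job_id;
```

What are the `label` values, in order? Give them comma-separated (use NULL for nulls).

job_id=3: queue='gpu' → inner[mem_gb >= 56] → J
job_id=4: queue='long' → outer ELSE → Q
job_id=5: queue='gpu' → inner[mem_gb >= 166] → U
job_id=6: queue='gpu' → inner[mem_gb >= 166] → U
job_id=7: queue='debug' → outer ELSE → Q
job_id=8: queue='long' → outer ELSE → Q
job_id=9: queue='debug' → outer ELSE → Q
job_id=10: queue='short' → inner[runtime_s >= 5585] → U
job_id=11: queue='long' → outer ELSE → Q
job_id=12: queue='short' → inner[runtime_s >= 5585] → U
job_id=13: queue='batch' → outer ELSE → Q
job_id=14: queue='debug' → outer ELSE → Q
job_id=15: queue='long' → outer ELSE → Q
job_id=16: queue='long' → outer ELSE → Q

J, Q, U, U, Q, Q, Q, U, Q, U, Q, Q, Q, Q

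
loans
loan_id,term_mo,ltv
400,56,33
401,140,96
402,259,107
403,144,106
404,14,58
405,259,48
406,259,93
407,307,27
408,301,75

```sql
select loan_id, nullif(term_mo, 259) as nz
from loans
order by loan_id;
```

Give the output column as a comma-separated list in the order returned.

loan_id=400: term_mo=56 vs 259: differ → 56
loan_id=401: term_mo=140 vs 259: differ → 140
loan_id=402: term_mo=259 vs 259: equal → NULL
loan_id=403: term_mo=144 vs 259: differ → 144
loan_id=404: term_mo=14 vs 259: differ → 14
loan_id=405: term_mo=259 vs 259: equal → NULL
loan_id=406: term_mo=259 vs 259: equal → NULL
loan_id=407: term_mo=307 vs 259: differ → 307
loan_id=408: term_mo=301 vs 259: differ → 301

56, 140, NULL, 144, 14, NULL, NULL, 307, 301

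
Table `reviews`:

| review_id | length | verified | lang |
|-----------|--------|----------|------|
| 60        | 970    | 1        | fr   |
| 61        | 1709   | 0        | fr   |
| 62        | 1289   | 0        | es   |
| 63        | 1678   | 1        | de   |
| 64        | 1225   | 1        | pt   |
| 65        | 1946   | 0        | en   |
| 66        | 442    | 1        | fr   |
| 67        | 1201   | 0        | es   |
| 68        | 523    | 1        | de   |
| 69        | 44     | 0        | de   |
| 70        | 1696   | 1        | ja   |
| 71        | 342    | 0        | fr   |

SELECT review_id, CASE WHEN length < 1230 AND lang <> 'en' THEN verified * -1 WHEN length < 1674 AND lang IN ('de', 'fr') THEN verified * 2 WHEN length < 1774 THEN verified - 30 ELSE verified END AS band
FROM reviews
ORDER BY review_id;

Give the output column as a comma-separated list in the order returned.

review_id=60: length < 1230 AND lang <> 'en' → -1
review_id=61: length < 1774 → -30
review_id=62: length < 1774 → -30
review_id=63: length < 1774 → -29
review_id=64: length < 1230 AND lang <> 'en' → -1
review_id=65: ELSE → 0
review_id=66: length < 1230 AND lang <> 'en' → -1
review_id=67: length < 1230 AND lang <> 'en' → 0
review_id=68: length < 1230 AND lang <> 'en' → -1
review_id=69: length < 1230 AND lang <> 'en' → 0
review_id=70: length < 1774 → -29
review_id=71: length < 1230 AND lang <> 'en' → 0

-1, -30, -30, -29, -1, 0, -1, 0, -1, 0, -29, 0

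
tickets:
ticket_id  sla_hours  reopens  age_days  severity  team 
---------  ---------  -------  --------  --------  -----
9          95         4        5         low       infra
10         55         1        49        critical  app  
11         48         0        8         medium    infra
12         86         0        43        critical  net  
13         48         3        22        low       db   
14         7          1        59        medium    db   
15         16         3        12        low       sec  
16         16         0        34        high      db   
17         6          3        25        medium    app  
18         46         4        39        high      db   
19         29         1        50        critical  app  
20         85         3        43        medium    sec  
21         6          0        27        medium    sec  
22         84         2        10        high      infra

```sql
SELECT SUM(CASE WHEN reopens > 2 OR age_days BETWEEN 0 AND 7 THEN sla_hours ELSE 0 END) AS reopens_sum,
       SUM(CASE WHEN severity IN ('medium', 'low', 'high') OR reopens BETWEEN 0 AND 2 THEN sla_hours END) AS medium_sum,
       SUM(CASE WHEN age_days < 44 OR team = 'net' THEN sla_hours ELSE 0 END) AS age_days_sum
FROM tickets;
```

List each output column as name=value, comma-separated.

reopens_sum=296, medium_sum=627, age_days_sum=536

[reopens_sum: reopens > 2 OR age_days BETWEEN 0 AND 7]
ticket_id=9: ✓ → 95
ticket_id=10: ✗
ticket_id=11: ✗
ticket_id=12: ✗
ticket_id=13: ✓ → 48
ticket_id=14: ✗
ticket_id=15: ✓ → 16
ticket_id=16: ✗
ticket_id=17: ✓ → 6
ticket_id=18: ✓ → 46
ticket_id=19: ✗
ticket_id=20: ✓ → 85
ticket_id=21: ✗
ticket_id=22: ✗
reopens_sum = 95 + 48 + 16 + 6 + 46 + 85 = 296
—
[medium_sum: severity IN ('medium', 'low', 'high') OR reopens BETWEEN 0 AND 2]
ticket_id=9: ✓ → 95
ticket_id=10: ✓ → 55
ticket_id=11: ✓ → 48
ticket_id=12: ✓ → 86
ticket_id=13: ✓ → 48
ticket_id=14: ✓ → 7
ticket_id=15: ✓ → 16
ticket_id=16: ✓ → 16
ticket_id=17: ✓ → 6
ticket_id=18: ✓ → 46
ticket_id=19: ✓ → 29
ticket_id=20: ✓ → 85
ticket_id=21: ✓ → 6
ticket_id=22: ✓ → 84
medium_sum = 95 + 55 + 48 + 86 + 48 + 7 + 16 + 16 + 6 + 46 + 29 + 85 + 6 + 84 = 627
—
[age_days_sum: age_days < 44 OR team = 'net']
ticket_id=9: ✓ → 95
ticket_id=10: ✗
ticket_id=11: ✓ → 48
ticket_id=12: ✓ → 86
ticket_id=13: ✓ → 48
ticket_id=14: ✗
ticket_id=15: ✓ → 16
ticket_id=16: ✓ → 16
ticket_id=17: ✓ → 6
ticket_id=18: ✓ → 46
ticket_id=19: ✗
ticket_id=20: ✓ → 85
ticket_id=21: ✓ → 6
ticket_id=22: ✓ → 84
age_days_sum = 95 + 48 + 86 + 48 + 16 + 16 + 6 + 46 + 85 + 6 + 84 = 536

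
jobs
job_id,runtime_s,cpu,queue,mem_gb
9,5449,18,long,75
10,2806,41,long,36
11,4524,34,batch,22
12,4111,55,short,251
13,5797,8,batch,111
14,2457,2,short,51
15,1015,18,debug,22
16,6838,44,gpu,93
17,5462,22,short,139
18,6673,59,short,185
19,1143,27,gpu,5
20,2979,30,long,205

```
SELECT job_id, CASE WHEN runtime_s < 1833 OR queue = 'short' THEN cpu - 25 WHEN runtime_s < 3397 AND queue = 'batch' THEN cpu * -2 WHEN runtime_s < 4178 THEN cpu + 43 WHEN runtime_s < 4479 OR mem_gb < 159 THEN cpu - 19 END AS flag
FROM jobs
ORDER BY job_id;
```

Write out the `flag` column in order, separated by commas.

job_id=9: runtime_s < 4479 OR mem_gb < 159 → -1
job_id=10: runtime_s < 4178 → 84
job_id=11: runtime_s < 4479 OR mem_gb < 159 → 15
job_id=12: runtime_s < 1833 OR queue = 'short' → 30
job_id=13: runtime_s < 4479 OR mem_gb < 159 → -11
job_id=14: runtime_s < 1833 OR queue = 'short' → -23
job_id=15: runtime_s < 1833 OR queue = 'short' → -7
job_id=16: runtime_s < 4479 OR mem_gb < 159 → 25
job_id=17: runtime_s < 1833 OR queue = 'short' → -3
job_id=18: runtime_s < 1833 OR queue = 'short' → 34
job_id=19: runtime_s < 1833 OR queue = 'short' → 2
job_id=20: runtime_s < 4178 → 73

-1, 84, 15, 30, -11, -23, -7, 25, -3, 34, 2, 73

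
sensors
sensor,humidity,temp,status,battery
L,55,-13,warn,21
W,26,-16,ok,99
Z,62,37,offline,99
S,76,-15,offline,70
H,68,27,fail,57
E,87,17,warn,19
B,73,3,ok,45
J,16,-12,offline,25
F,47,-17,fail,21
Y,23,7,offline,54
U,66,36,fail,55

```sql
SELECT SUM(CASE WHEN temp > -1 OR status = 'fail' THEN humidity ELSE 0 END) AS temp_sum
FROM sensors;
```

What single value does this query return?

sensor=L: ✗
sensor=W: ✗
sensor=Z: ✓ → 62
sensor=S: ✗
sensor=H: ✓ → 68
sensor=E: ✓ → 87
sensor=B: ✓ → 73
sensor=J: ✗
sensor=F: ✓ → 47
sensor=Y: ✓ → 23
sensor=U: ✓ → 66
temp_sum = 62 + 68 + 87 + 73 + 47 + 23 + 66 = 426

426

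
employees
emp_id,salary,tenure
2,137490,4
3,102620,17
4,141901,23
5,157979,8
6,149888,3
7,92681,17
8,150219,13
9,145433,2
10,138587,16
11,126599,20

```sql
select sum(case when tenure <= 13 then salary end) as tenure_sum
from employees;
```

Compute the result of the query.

emp_id=2: ✓ → 137490
emp_id=3: ✗
emp_id=4: ✗
emp_id=5: ✓ → 157979
emp_id=6: ✓ → 149888
emp_id=7: ✗
emp_id=8: ✓ → 150219
emp_id=9: ✓ → 145433
emp_id=10: ✗
emp_id=11: ✗
tenure_sum = 137490 + 157979 + 149888 + 150219 + 145433 = 741009

741009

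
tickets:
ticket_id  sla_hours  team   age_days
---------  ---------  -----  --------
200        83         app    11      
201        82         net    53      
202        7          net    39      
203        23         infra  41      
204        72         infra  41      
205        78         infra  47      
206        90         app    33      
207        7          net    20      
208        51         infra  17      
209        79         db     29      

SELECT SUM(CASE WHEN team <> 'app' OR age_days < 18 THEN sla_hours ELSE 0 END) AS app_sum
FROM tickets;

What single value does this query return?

ticket_id=200: ✓ → 83
ticket_id=201: ✓ → 82
ticket_id=202: ✓ → 7
ticket_id=203: ✓ → 23
ticket_id=204: ✓ → 72
ticket_id=205: ✓ → 78
ticket_id=206: ✗
ticket_id=207: ✓ → 7
ticket_id=208: ✓ → 51
ticket_id=209: ✓ → 79
app_sum = 83 + 82 + 7 + 23 + 72 + 78 + 7 + 51 + 79 = 482

482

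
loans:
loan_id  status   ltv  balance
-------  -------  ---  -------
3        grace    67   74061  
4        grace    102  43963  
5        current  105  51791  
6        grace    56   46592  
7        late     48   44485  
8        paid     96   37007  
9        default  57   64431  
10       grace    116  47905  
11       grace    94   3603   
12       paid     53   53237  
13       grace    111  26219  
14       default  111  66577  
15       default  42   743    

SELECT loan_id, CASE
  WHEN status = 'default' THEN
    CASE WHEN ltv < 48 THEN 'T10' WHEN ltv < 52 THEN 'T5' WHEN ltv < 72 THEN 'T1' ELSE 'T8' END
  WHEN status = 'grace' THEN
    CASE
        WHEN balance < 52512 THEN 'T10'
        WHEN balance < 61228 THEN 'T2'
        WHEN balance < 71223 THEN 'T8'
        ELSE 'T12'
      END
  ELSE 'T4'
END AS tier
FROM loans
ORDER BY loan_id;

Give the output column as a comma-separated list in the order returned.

T12, T10, T4, T10, T4, T4, T1, T10, T10, T4, T10, T8, T10

loan_id=3: status='grace' → inner[ELSE] → T12
loan_id=4: status='grace' → inner[balance < 52512] → T10
loan_id=5: status='current' → outer ELSE → T4
loan_id=6: status='grace' → inner[balance < 52512] → T10
loan_id=7: status='late' → outer ELSE → T4
loan_id=8: status='paid' → outer ELSE → T4
loan_id=9: status='default' → inner[ltv < 72] → T1
loan_id=10: status='grace' → inner[balance < 52512] → T10
loan_id=11: status='grace' → inner[balance < 52512] → T10
loan_id=12: status='paid' → outer ELSE → T4
loan_id=13: status='grace' → inner[balance < 52512] → T10
loan_id=14: status='default' → inner[ELSE] → T8
loan_id=15: status='default' → inner[ltv < 48] → T10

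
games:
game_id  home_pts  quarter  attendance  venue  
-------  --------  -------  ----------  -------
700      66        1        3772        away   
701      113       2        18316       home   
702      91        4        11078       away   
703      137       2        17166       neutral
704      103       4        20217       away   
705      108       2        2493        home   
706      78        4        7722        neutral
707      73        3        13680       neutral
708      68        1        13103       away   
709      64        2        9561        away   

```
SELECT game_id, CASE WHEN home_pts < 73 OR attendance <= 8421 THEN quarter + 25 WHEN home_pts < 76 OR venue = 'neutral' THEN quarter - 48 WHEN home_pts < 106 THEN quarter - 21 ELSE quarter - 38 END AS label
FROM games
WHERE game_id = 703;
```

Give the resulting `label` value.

-46

game_id = 703: home_pts=137, quarter=2, attendance=17166, venue=neutral.
home_pts < 73 OR attendance <= 8421 → false
home_pts < 76 OR venue = 'neutral' → true → -46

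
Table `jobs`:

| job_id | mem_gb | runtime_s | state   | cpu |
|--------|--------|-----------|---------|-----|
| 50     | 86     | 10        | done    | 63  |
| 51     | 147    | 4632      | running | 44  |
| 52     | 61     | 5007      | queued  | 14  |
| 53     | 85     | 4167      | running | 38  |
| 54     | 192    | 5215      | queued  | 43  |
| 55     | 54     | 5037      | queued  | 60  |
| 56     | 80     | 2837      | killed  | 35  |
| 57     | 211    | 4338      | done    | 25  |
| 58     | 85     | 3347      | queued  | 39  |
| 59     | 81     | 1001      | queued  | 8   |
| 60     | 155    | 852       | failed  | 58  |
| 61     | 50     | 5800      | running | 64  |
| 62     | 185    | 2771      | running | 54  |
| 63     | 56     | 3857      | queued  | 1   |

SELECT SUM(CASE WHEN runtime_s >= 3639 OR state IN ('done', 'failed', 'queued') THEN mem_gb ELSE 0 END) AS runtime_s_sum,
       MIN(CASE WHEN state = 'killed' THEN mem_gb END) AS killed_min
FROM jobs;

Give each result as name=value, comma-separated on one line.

runtime_s_sum=1263, killed_min=80

[runtime_s_sum: runtime_s >= 3639 OR state IN ('done', 'failed', 'queued')]
job_id=50: ✓ → 86
job_id=51: ✓ → 147
job_id=52: ✓ → 61
job_id=53: ✓ → 85
job_id=54: ✓ → 192
job_id=55: ✓ → 54
job_id=56: ✗
job_id=57: ✓ → 211
job_id=58: ✓ → 85
job_id=59: ✓ → 81
job_id=60: ✓ → 155
job_id=61: ✓ → 50
job_id=62: ✗
job_id=63: ✓ → 56
runtime_s_sum = 86 + 147 + 61 + 85 + 192 + 54 + 211 + 85 + 81 + 155 + 50 + 56 = 1263
—
[killed_min: state = 'killed']
job_id=50: ✗
job_id=51: ✗
job_id=52: ✗
job_id=53: ✗
job_id=54: ✗
job_id=55: ✗
job_id=56: ✓ → 80
job_id=57: ✗
job_id=58: ✗
job_id=59: ✗
job_id=60: ✗
job_id=61: ✗
job_id=62: ✗
job_id=63: ✗
killed_min = MIN(80) = 80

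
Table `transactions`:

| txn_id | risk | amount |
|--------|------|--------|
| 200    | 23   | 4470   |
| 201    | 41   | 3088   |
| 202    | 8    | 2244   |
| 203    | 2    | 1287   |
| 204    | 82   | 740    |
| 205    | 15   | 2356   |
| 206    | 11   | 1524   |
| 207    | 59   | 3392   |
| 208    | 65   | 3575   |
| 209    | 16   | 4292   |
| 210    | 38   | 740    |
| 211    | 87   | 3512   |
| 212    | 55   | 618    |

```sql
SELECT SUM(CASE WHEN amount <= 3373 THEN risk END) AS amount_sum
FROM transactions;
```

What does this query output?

252

txn_id=200: ✗
txn_id=201: ✓ → 41
txn_id=202: ✓ → 8
txn_id=203: ✓ → 2
txn_id=204: ✓ → 82
txn_id=205: ✓ → 15
txn_id=206: ✓ → 11
txn_id=207: ✗
txn_id=208: ✗
txn_id=209: ✗
txn_id=210: ✓ → 38
txn_id=211: ✗
txn_id=212: ✓ → 55
amount_sum = 41 + 8 + 2 + 82 + 15 + 11 + 38 + 55 = 252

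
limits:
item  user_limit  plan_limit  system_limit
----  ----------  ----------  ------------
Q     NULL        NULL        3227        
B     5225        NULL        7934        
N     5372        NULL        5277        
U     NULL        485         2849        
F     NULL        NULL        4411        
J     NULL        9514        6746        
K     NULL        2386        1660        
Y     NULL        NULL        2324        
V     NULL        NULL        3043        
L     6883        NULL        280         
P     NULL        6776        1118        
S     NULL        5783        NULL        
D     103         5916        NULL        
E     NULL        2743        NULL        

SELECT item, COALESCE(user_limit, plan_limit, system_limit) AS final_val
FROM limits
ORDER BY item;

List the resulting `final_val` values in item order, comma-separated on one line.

5225, 103, 2743, 4411, 9514, 2386, 6883, 5372, 6776, 3227, 5783, 485, 3043, 2324

item=B: user_limit=5225 → 5225
item=D: user_limit=103 → 103
item=E: user_limit=NULL, plan_limit=2743 → 2743
item=F: user_limit=NULL, plan_limit=NULL, system_limit=4411 → 4411
item=J: user_limit=NULL, plan_limit=9514 → 9514
item=K: user_limit=NULL, plan_limit=2386 → 2386
item=L: user_limit=6883 → 6883
item=N: user_limit=5372 → 5372
item=P: user_limit=NULL, plan_limit=6776 → 6776
item=Q: user_limit=NULL, plan_limit=NULL, system_limit=3227 → 3227
item=S: user_limit=NULL, plan_limit=5783 → 5783
item=U: user_limit=NULL, plan_limit=485 → 485
item=V: user_limit=NULL, plan_limit=NULL, system_limit=3043 → 3043
item=Y: user_limit=NULL, plan_limit=NULL, system_limit=2324 → 2324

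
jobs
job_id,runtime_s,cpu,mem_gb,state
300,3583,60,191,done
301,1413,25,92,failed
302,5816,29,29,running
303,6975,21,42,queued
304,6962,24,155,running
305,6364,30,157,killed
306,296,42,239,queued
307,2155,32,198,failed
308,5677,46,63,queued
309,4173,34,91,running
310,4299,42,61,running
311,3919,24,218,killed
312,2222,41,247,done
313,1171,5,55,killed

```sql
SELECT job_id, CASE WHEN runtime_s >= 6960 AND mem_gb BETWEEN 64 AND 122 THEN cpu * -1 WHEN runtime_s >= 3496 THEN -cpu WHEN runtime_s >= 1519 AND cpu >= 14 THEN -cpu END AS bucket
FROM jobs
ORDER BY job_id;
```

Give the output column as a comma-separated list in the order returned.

-60, NULL, -29, -21, -24, -30, NULL, -32, -46, -34, -42, -24, -41, NULL

job_id=300: runtime_s >= 3496 → -60
job_id=301: (no match → NULL) → NULL
job_id=302: runtime_s >= 3496 → -29
job_id=303: runtime_s >= 3496 → -21
job_id=304: runtime_s >= 3496 → -24
job_id=305: runtime_s >= 3496 → -30
job_id=306: (no match → NULL) → NULL
job_id=307: runtime_s >= 1519 AND cpu >= 14 → -32
job_id=308: runtime_s >= 3496 → -46
job_id=309: runtime_s >= 3496 → -34
job_id=310: runtime_s >= 3496 → -42
job_id=311: runtime_s >= 3496 → -24
job_id=312: runtime_s >= 1519 AND cpu >= 14 → -41
job_id=313: (no match → NULL) → NULL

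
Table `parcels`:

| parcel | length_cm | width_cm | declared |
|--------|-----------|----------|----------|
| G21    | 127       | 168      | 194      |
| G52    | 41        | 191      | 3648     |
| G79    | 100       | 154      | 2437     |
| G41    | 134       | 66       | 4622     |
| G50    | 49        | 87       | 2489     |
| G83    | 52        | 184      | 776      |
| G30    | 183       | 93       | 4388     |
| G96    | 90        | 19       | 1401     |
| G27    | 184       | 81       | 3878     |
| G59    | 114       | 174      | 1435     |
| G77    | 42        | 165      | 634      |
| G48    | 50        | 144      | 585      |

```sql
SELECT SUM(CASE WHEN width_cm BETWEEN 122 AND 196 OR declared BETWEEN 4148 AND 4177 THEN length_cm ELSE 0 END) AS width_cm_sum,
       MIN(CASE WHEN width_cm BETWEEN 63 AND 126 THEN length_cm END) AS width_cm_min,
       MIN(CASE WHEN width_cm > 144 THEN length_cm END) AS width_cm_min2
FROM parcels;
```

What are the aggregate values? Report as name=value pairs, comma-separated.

[width_cm_sum: width_cm BETWEEN 122 AND 196 OR declared BETWEEN 4148 AND 4177]
parcel=G21: ✓ → 127
parcel=G52: ✓ → 41
parcel=G79: ✓ → 100
parcel=G41: ✗
parcel=G50: ✗
parcel=G83: ✓ → 52
parcel=G30: ✗
parcel=G96: ✗
parcel=G27: ✗
parcel=G59: ✓ → 114
parcel=G77: ✓ → 42
parcel=G48: ✓ → 50
width_cm_sum = 127 + 41 + 100 + 52 + 114 + 42 + 50 = 526
—
[width_cm_min: width_cm BETWEEN 63 AND 126]
parcel=G21: ✗
parcel=G52: ✗
parcel=G79: ✗
parcel=G41: ✓ → 134
parcel=G50: ✓ → 49
parcel=G83: ✗
parcel=G30: ✓ → 183
parcel=G96: ✗
parcel=G27: ✓ → 184
parcel=G59: ✗
parcel=G77: ✗
parcel=G48: ✗
width_cm_min = MIN(134, 49, 183, 184) = 49
—
[width_cm_min2: width_cm > 144]
parcel=G21: ✓ → 127
parcel=G52: ✓ → 41
parcel=G79: ✓ → 100
parcel=G41: ✗
parcel=G50: ✗
parcel=G83: ✓ → 52
parcel=G30: ✗
parcel=G96: ✗
parcel=G27: ✗
parcel=G59: ✓ → 114
parcel=G77: ✓ → 42
parcel=G48: ✗
width_cm_min2 = MIN(127, 41, 100, 52, 114, 42) = 41

width_cm_sum=526, width_cm_min=49, width_cm_min2=41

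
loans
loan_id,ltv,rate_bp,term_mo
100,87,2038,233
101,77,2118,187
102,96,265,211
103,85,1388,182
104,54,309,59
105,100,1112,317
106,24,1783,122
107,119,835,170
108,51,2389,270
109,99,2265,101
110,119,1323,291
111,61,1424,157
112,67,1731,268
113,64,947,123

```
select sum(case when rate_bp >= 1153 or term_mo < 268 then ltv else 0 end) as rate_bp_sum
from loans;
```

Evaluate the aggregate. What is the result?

loan_id=100: ✓ → 87
loan_id=101: ✓ → 77
loan_id=102: ✓ → 96
loan_id=103: ✓ → 85
loan_id=104: ✓ → 54
loan_id=105: ✗
loan_id=106: ✓ → 24
loan_id=107: ✓ → 119
loan_id=108: ✓ → 51
loan_id=109: ✓ → 99
loan_id=110: ✓ → 119
loan_id=111: ✓ → 61
loan_id=112: ✓ → 67
loan_id=113: ✓ → 64
rate_bp_sum = 87 + 77 + 96 + 85 + 54 + 24 + 119 + 51 + 99 + 119 + 61 + 67 + 64 = 1003

1003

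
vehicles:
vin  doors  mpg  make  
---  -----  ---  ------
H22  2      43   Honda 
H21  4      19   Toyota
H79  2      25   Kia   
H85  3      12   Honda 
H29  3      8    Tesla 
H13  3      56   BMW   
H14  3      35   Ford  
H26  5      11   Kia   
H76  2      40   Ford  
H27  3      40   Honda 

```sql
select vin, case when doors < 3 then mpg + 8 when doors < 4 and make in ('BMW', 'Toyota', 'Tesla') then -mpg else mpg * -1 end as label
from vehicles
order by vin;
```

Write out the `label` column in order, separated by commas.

vin=H13: doors < 4 and make in ('BMW', 'Toyota', 'Tesla') → -56
vin=H14: ELSE → -35
vin=H21: ELSE → -19
vin=H22: doors < 3 → 51
vin=H26: ELSE → -11
vin=H27: ELSE → -40
vin=H29: doors < 4 and make in ('BMW', 'Toyota', 'Tesla') → -8
vin=H76: doors < 3 → 48
vin=H79: doors < 3 → 33
vin=H85: ELSE → -12

-56, -35, -19, 51, -11, -40, -8, 48, 33, -12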